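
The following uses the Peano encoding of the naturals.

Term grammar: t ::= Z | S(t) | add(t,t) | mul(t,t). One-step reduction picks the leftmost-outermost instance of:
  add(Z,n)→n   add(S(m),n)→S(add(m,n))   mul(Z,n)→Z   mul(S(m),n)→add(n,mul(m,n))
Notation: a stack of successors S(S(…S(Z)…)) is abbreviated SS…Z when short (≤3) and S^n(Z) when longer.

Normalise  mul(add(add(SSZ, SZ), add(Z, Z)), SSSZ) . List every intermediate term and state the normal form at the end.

  start: mul(add(add(SSZ, SZ), add(Z, Z)), SSSZ)
  →1  mul(add(S(add(SZ, SZ)), add(Z, Z)), SSSZ)
  →2  mul(S(add(add(SZ, SZ), add(Z, Z))), SSSZ)
  →3  add(SSSZ, mul(add(add(SZ, SZ), add(Z, Z)), SSSZ))
  →4  S(add(SSZ, mul(add(add(SZ, SZ), add(Z, Z)), SSSZ)))
  →5  S(S(add(SZ, mul(add(add(SZ, SZ), add(Z, Z)), SSSZ))))
  →6  S(S(S(add(Z, mul(add(add(SZ, SZ), add(Z, Z)), SSSZ)))))
  →7  S(S(S(mul(add(add(SZ, SZ), add(Z, Z)), SSSZ))))
  →8  S(S(S(mul(add(S(add(Z, SZ)), add(Z, Z)), SSSZ))))
  →9  S(S(S(mul(S(add(add(Z, SZ), add(Z, Z))), SSSZ))))
  →10  S(S(S(add(SSSZ, mul(add(add(Z, SZ), add(Z, Z)), SSSZ)))))
  →11  S(S(S(S(add(SSZ, mul(add(add(Z, SZ), add(Z, Z)), SSSZ))))))
  →12  S(S(S(S(S(add(SZ, mul(add(add(Z, SZ), add(Z, Z)), SSSZ)))))))
  →13  S(S(S(S(S(S(add(Z, mul(add(add(Z, SZ), add(Z, Z)), SSSZ))))))))
  →14  S(S(S(S(S(S(mul(add(add(Z, SZ), add(Z, Z)), SSSZ)))))))
  →15  S(S(S(S(S(S(mul(add(SZ, add(Z, Z)), SSSZ)))))))
  →16  S(S(S(S(S(S(mul(S(add(Z, add(Z, Z))), SSSZ)))))))
  →17  S(S(S(S(S(S(add(SSSZ, mul(add(Z, add(Z, Z)), SSSZ))))))))
  →18  S(S(S(S(S(S(S(add(SSZ, mul(add(Z, add(Z, Z)), SSSZ)))))))))
  →19  S(S(S(S(S(S(S(S(add(SZ, mul(add(Z, add(Z, Z)), SSSZ))))))))))
  →20  S(S(S(S(S(S(S(S(S(add(Z, mul(add(Z, add(Z, Z)), SSSZ)))))))))))
  →21  S(S(S(S(S(S(S(S(S(mul(add(Z, add(Z, Z)), SSSZ))))))))))
  →22  S(S(S(S(S(S(S(S(S(mul(add(Z, Z), SSSZ))))))))))
  →23  S(S(S(S(S(S(S(S(S(mul(Z, SSSZ))))))))))
  →24  S^9(Z)

Answer: normal form = S^9(Z)  (in 24 steps)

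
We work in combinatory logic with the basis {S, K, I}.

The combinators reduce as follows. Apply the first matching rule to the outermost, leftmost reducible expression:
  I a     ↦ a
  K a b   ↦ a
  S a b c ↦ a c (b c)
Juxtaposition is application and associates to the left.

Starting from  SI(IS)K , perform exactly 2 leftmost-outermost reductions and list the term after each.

Answer: after 2 steps: K(ISK)

Derivation:
  start: SI(IS)K
  [1] IK(ISK)
  [2] K(ISK)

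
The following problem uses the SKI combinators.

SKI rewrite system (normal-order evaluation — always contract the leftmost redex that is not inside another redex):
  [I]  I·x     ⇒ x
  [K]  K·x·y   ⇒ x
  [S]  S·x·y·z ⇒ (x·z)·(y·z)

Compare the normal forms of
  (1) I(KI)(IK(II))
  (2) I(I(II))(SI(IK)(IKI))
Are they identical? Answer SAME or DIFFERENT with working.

Answer: SAME — A ⇓ I, B ⇓ I

Reduction:
Term A:
  start: I(KI)(IK(II))
  [1] KI(IK(II))
  [2] I

Term B:
  start: I(I(II))(SI(IK)(IKI))
  [1] I(II)(SI(IK)(IKI))
  [2] II(SI(IK)(IKI))
  [3] I(SI(IK)(IKI))
  [4] SI(IK)(IKI)
  [5] I(IKI)(IK(IKI))
  [6] IKI(IK(IKI))
  [7] KI(IK(IKI))
  [8] I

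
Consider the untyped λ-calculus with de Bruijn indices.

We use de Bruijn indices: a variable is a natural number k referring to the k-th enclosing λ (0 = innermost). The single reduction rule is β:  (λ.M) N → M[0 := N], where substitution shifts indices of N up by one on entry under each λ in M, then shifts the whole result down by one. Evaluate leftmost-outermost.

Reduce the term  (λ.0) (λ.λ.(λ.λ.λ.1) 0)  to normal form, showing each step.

Answer: normal form = λ.λ.λ.λ.1  (in 2 steps)

Derivation:
  start: (λ.0) (λ.λ.(λ.λ.λ.1) 0)
  →1  λ.λ.(λ.λ.λ.1) 0
  →2  λ.λ.λ.λ.1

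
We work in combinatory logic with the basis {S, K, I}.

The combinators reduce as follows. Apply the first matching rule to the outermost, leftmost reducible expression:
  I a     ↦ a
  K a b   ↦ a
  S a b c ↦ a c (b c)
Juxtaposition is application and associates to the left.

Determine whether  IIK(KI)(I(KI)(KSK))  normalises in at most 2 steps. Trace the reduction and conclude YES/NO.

  start: IIK(KI)(I(KI)(KSK))
  step 1: IK(KI)(I(KI)(KSK))
  step 2: K(KI)(I(KI)(KSK))

Answer: NO — after 2 steps the term is K(KI)(I(KI)(KSK)), not yet normal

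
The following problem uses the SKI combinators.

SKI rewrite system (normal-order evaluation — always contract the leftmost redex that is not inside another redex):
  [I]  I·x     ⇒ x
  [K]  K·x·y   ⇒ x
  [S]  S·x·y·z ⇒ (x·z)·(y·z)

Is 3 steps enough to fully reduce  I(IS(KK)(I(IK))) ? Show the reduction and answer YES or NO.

  start: I(IS(KK)(I(IK)))
  →1  IS(KK)(I(IK))
  →2  S(KK)(I(IK))
  →3  S(KK)(IK)

Answer: NO — after 3 steps the term is S(KK)(IK), not yet normal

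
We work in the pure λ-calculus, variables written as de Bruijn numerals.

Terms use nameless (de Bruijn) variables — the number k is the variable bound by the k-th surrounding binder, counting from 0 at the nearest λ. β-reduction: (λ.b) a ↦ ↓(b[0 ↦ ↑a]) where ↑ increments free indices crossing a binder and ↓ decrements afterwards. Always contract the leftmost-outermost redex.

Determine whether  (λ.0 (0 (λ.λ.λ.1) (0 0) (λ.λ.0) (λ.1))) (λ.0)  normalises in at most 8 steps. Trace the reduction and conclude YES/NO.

Answer: YES — reaches normal form λ.λ.0 in 6 ≤ 8 steps

Reduction:
  start: (λ.0 (0 (λ.λ.λ.1) (0 0) (λ.λ.0) (λ.1))) (λ.0)
  [1] (λ.0) ((λ.0) (λ.λ.λ.1) ((λ.0) (λ.0)) (λ.λ.0) (λ.λ.0))
  [2] (λ.0) (λ.λ.λ.1) ((λ.0) (λ.0)) (λ.λ.0) (λ.λ.0)
  [3] (λ.λ.λ.1) ((λ.0) (λ.0)) (λ.λ.0) (λ.λ.0)
  [4] (λ.λ.1) (λ.λ.0) (λ.λ.0)
  [5] (λ.λ.λ.0) (λ.λ.0)
  [6] λ.λ.0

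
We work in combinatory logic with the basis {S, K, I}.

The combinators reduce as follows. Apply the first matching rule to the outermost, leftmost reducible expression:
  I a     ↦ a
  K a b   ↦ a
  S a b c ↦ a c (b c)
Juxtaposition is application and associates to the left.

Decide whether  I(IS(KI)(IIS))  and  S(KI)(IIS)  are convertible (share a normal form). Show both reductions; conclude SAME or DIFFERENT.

Answer: SAME — A ⇓ S(KI)S, B ⇓ S(KI)S

Reduction:
Term A:
  start: I(IS(KI)(IIS))
  [1] IS(KI)(IIS)
  [2] S(KI)(IIS)
  [3] S(KI)(IS)
  [4] S(KI)S

Term B:
  start: S(KI)(IIS)
  [1] S(KI)(IS)
  [2] S(KI)S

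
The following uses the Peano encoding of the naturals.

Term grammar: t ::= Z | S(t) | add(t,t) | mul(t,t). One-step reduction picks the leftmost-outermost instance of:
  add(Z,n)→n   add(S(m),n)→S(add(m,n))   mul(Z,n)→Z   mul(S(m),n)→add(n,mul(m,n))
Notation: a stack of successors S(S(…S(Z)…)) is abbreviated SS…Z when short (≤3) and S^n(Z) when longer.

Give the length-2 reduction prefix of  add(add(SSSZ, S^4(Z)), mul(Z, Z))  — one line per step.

  start: add(add(SSSZ, S^4(Z)), mul(Z, Z))
  [1] add(S(add(SSZ, S^4(Z))), mul(Z, Z))
  [2] S(add(add(SSZ, S^4(Z)), mul(Z, Z)))

Answer: after 2 steps: S(add(add(SSZ, S^4(Z)), mul(Z, Z)))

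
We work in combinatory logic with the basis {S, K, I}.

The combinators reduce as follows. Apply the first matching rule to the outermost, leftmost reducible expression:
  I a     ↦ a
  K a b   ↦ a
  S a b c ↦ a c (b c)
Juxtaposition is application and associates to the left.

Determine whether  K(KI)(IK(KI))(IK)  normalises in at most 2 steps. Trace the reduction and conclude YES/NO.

Answer: YES — reaches normal form I in 2 ≤ 2 steps

Derivation:
  start: K(KI)(IK(KI))(IK)
  step 1: KI(IK)
  step 2: I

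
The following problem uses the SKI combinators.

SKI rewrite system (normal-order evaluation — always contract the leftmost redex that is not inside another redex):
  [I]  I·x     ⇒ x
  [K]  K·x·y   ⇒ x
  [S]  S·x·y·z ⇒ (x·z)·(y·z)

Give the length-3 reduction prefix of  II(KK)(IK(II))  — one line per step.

  start: II(KK)(IK(II))
  →1  I(KK)(IK(II))
  →2  KK(IK(II))
  →3  K

Answer: after 3 steps: K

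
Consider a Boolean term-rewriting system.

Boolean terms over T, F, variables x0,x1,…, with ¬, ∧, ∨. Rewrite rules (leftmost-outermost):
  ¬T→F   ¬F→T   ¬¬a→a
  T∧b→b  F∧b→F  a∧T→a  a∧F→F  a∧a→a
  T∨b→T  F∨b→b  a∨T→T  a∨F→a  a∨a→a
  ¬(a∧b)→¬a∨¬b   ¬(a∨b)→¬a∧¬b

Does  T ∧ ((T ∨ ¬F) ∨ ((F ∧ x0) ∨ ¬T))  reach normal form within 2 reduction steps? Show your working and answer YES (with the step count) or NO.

Answer: NO — after 2 steps the term is T ∨ ((F ∧ x0) ∨ ¬T), not yet normal

Derivation:
  start: T ∧ ((T ∨ ¬F) ∨ ((F ∧ x0) ∨ ¬T))
  →1  (T ∨ ¬F) ∨ ((F ∧ x0) ∨ ¬T)
  →2  T ∨ ((F ∧ x0) ∨ ¬T)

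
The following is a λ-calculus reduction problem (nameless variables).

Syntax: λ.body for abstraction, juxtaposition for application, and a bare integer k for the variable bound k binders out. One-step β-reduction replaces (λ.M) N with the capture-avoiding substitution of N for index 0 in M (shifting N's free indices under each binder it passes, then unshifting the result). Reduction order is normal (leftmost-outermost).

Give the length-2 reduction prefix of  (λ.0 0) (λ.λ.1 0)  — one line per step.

Answer: after 2 steps: λ.(λ.λ.1 0) 0

Derivation:
  start: (λ.0 0) (λ.λ.1 0)
  →1  (λ.λ.1 0) (λ.λ.1 0)
  →2  λ.(λ.λ.1 0) 0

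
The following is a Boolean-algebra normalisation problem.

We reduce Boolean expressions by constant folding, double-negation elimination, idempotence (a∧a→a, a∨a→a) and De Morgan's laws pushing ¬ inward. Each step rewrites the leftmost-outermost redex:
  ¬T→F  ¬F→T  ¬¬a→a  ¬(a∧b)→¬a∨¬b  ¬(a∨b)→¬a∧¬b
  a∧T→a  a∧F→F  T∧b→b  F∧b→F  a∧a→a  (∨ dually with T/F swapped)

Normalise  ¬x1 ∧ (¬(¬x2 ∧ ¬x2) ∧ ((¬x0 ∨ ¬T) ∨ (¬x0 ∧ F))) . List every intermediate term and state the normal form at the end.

  start: ¬x1 ∧ (¬(¬x2 ∧ ¬x2) ∧ ((¬x0 ∨ ¬T) ∨ (¬x0 ∧ F)))
  [1] ¬x1 ∧ ((¬¬x2 ∨ ¬¬x2) ∧ ((¬x0 ∨ ¬T) ∨ (¬x0 ∧ F)))
  [2] ¬x1 ∧ (¬¬x2 ∧ ((¬x0 ∨ ¬T) ∨ (¬x0 ∧ F)))
  [3] ¬x1 ∧ (x2 ∧ ((¬x0 ∨ ¬T) ∨ (¬x0 ∧ F)))
  [4] ¬x1 ∧ (x2 ∧ ((¬x0 ∨ F) ∨ (¬x0 ∧ F)))
  [5] ¬x1 ∧ (x2 ∧ (¬x0 ∨ (¬x0 ∧ F)))
  [6] ¬x1 ∧ (x2 ∧ (¬x0 ∨ F))
  [7] ¬x1 ∧ (x2 ∧ ¬x0)

Answer: normal form = ¬x1 ∧ (x2 ∧ ¬x0)  (in 7 steps)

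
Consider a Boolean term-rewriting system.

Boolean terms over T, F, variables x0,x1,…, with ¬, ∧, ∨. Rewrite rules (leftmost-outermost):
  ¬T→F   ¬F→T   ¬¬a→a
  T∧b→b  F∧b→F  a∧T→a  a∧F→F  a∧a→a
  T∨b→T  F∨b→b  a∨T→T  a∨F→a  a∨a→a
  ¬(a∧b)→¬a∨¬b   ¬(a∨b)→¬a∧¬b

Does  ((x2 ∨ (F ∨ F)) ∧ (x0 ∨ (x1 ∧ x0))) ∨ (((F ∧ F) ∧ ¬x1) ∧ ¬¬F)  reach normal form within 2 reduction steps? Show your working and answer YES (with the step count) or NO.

  start: ((x2 ∨ (F ∨ F)) ∧ (x0 ∨ (x1 ∧ x0))) ∨ (((F ∧ F) ∧ ¬x1) ∧ ¬¬F)
  →1  ((x2 ∨ F) ∧ (x0 ∨ (x1 ∧ x0))) ∨ (((F ∧ F) ∧ ¬x1) ∧ ¬¬F)
  →2  (x2 ∧ (x0 ∨ (x1 ∧ x0))) ∨ (((F ∧ F) ∧ ¬x1) ∧ ¬¬F)

Answer: NO — after 2 steps the term is (x2 ∧ (x0 ∨ (x1 ∧ x0))) ∨ (((F ∧ F) ∧ ¬x1) ∧ ¬¬F), not yet normal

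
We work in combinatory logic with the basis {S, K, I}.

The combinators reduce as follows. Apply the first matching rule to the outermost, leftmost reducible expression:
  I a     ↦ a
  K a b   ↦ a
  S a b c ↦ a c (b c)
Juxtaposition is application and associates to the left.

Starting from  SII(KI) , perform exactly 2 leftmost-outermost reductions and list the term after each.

Answer: after 2 steps: KI(I(KI))

Working:
  start: SII(KI)
  step 1: I(KI)(I(KI))
  step 2: KI(I(KI))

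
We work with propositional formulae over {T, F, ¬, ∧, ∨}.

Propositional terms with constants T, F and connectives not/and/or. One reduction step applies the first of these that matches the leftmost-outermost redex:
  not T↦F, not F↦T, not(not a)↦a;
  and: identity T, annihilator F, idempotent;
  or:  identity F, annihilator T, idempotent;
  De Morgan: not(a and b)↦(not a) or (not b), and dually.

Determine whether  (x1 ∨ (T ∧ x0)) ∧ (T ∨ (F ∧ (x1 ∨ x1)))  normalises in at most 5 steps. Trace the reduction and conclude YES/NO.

  start: (x1 ∨ (T ∧ x0)) ∧ (T ∨ (F ∧ (x1 ∨ x1)))
  step 1: (x1 ∨ x0) ∧ (T ∨ (F ∧ (x1 ∨ x1)))
  step 2: (x1 ∨ x0) ∧ T
  step 3: x1 ∨ x0

Answer: YES — reaches normal form x1 ∨ x0 in 3 ≤ 5 steps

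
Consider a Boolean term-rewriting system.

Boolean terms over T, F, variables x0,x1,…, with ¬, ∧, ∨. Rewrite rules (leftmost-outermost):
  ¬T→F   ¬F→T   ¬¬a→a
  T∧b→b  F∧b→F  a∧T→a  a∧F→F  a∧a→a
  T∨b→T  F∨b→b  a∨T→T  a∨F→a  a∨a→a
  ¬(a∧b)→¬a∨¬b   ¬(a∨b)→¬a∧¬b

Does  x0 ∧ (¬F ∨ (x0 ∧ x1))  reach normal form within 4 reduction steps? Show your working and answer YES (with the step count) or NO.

  start: x0 ∧ (¬F ∨ (x0 ∧ x1))
  [1] x0 ∧ (T ∨ (x0 ∧ x1))
  [2] x0 ∧ T
  [3] x0

Answer: YES — reaches normal form x0 in 3 ≤ 4 steps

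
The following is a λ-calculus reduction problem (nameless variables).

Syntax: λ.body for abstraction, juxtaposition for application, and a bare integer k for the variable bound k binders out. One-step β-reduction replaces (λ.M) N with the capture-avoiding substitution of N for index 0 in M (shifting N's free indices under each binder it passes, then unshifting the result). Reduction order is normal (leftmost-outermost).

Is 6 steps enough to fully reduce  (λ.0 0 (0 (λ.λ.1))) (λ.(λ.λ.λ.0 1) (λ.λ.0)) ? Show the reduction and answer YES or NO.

Answer: YES — reaches normal form λ.0 (λ.λ.0 1) in 6 ≤ 6 steps

Derivation:
  start: (λ.0 0 (0 (λ.λ.1))) (λ.(λ.λ.λ.0 1) (λ.λ.0))
  step 1: (λ.(λ.λ.λ.0 1) (λ.λ.0)) (λ.(λ.λ.λ.0 1) (λ.λ.0)) ((λ.(λ.λ.λ.0 1) (λ.λ.0)) (λ.λ.1))
  step 2: (λ.λ.λ.0 1) (λ.λ.0) ((λ.(λ.λ.λ.0 1) (λ.λ.0)) (λ.λ.1))
  step 3: (λ.λ.0 1) ((λ.(λ.λ.λ.0 1) (λ.λ.0)) (λ.λ.1))
  step 4: λ.0 ((λ.(λ.λ.λ.0 1) (λ.λ.0)) (λ.λ.1))
  step 5: λ.0 ((λ.λ.λ.0 1) (λ.λ.0))
  step 6: λ.0 (λ.λ.0 1)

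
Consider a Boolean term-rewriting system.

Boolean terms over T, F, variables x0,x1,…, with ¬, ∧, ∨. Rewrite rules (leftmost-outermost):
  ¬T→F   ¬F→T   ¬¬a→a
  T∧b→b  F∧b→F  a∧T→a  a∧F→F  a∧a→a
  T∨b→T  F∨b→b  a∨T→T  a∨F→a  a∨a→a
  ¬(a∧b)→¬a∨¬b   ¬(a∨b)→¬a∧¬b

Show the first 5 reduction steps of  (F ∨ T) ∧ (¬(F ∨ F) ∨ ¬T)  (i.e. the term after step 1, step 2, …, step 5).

Answer: after 5 steps: T ∨ ¬T

Derivation:
  start: (F ∨ T) ∧ (¬(F ∨ F) ∨ ¬T)
  →1  T ∧ (¬(F ∨ F) ∨ ¬T)
  →2  ¬(F ∨ F) ∨ ¬T
  →3  (¬F ∧ ¬F) ∨ ¬T
  →4  ¬F ∨ ¬T
  →5  T ∨ ¬T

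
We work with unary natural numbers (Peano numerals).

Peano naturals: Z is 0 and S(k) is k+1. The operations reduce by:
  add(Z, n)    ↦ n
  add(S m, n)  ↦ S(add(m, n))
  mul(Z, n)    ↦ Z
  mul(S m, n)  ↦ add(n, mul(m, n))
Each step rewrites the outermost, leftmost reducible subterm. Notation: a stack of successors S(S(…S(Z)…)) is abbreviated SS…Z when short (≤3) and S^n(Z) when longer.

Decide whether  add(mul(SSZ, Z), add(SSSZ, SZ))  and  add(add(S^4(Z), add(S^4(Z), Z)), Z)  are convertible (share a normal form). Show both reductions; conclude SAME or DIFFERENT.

Term A:
  start: add(mul(SSZ, Z), add(SSSZ, SZ))
  step 1: add(add(Z, mul(SZ, Z)), add(SSSZ, SZ))
  step 2: add(mul(SZ, Z), add(SSSZ, SZ))
  step 3: add(add(Z, mul(Z, Z)), add(SSSZ, SZ))
  step 4: add(mul(Z, Z), add(SSSZ, SZ))
  step 5: add(Z, add(SSSZ, SZ))
  step 6: add(SSSZ, SZ)
  step 7: S(add(SSZ, SZ))
  step 8: S(S(add(SZ, SZ)))
  step 9: S(S(S(add(Z, SZ))))
  step 10: S^4(Z)

Term B:
  start: add(add(S^4(Z), add(S^4(Z), Z)), Z)
  step 1: add(S(add(SSSZ, add(S^4(Z), Z))), Z)
  step 2: S(add(add(SSSZ, add(S^4(Z), Z)), Z))
  step 3: S(add(S(add(SSZ, add(S^4(Z), Z))), Z))
  step 4: S(S(add(add(SSZ, add(S^4(Z), Z)), Z)))
  step 5: S(S(add(S(add(SZ, add(S^4(Z), Z))), Z)))
  step 6: S(S(S(add(add(SZ, add(S^4(Z), Z)), Z))))
  step 7: S(S(S(add(S(add(Z, add(S^4(Z), Z))), Z))))
  step 8: S(S(S(S(add(add(Z, add(S^4(Z), Z)), Z)))))
  step 9: S(S(S(S(add(add(S^4(Z), Z), Z)))))
  step 10: S(S(S(S(add(S(add(SSSZ, Z)), Z)))))
  step 11: S(S(S(S(S(add(add(SSSZ, Z), Z))))))
  step 12: S(S(S(S(S(add(S(add(SSZ, Z)), Z))))))
  step 13: S(S(S(S(S(S(add(add(SSZ, Z), Z)))))))
  step 14: S(S(S(S(S(S(add(S(add(SZ, Z)), Z)))))))
  step 15: S(S(S(S(S(S(S(add(add(SZ, Z), Z))))))))
  step 16: S(S(S(S(S(S(S(add(S(add(Z, Z)), Z))))))))
  step 17: S(S(S(S(S(S(S(S(add(add(Z, Z), Z)))))))))
  step 18: S(S(S(S(S(S(S(S(add(Z, Z)))))))))
  step 19: S^8(Z)

Answer: DIFFERENT — A ⇓ S^4(Z), B ⇓ S^8(Z)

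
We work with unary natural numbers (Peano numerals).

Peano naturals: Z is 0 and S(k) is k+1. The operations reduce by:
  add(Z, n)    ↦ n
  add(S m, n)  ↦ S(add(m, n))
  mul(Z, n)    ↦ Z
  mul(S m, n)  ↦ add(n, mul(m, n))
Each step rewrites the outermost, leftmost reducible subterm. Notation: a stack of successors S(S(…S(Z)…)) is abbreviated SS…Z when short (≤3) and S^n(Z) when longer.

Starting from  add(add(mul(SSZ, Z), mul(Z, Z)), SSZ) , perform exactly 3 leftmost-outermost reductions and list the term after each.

  start: add(add(mul(SSZ, Z), mul(Z, Z)), SSZ)
  step 1: add(add(add(Z, mul(SZ, Z)), mul(Z, Z)), SSZ)
  step 2: add(add(mul(SZ, Z), mul(Z, Z)), SSZ)
  step 3: add(add(add(Z, mul(Z, Z)), mul(Z, Z)), SSZ)

Answer: after 3 steps: add(add(add(Z, mul(Z, Z)), mul(Z, Z)), SSZ)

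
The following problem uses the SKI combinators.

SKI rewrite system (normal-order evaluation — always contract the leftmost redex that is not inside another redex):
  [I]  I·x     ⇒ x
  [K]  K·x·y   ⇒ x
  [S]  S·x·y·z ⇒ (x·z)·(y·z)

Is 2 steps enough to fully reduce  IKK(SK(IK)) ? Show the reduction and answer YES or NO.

  start: IKK(SK(IK))
  →1  KK(SK(IK))
  →2  K

Answer: YES — reaches normal form K in 2 ≤ 2 steps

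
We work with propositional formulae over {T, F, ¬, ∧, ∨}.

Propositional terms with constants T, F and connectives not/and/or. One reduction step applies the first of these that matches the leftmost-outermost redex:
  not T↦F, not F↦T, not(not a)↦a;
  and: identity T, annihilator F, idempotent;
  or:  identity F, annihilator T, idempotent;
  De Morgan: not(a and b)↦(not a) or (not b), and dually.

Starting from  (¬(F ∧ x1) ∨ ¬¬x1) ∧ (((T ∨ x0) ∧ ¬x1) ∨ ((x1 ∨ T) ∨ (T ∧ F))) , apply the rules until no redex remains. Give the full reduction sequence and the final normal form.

  start: (¬(F ∧ x1) ∨ ¬¬x1) ∧ (((T ∨ x0) ∧ ¬x1) ∨ ((x1 ∨ T) ∨ (T ∧ F)))
  →1  ((¬F ∨ ¬x1) ∨ ¬¬x1) ∧ (((T ∨ x0) ∧ ¬x1) ∨ ((x1 ∨ T) ∨ (T ∧ F)))
  →2  ((T ∨ ¬x1) ∨ ¬¬x1) ∧ (((T ∨ x0) ∧ ¬x1) ∨ ((x1 ∨ T) ∨ (T ∧ F)))
  →3  (T ∨ ¬¬x1) ∧ (((T ∨ x0) ∧ ¬x1) ∨ ((x1 ∨ T) ∨ (T ∧ F)))
  →4  T ∧ (((T ∨ x0) ∧ ¬x1) ∨ ((x1 ∨ T) ∨ (T ∧ F)))
  →5  ((T ∨ x0) ∧ ¬x1) ∨ ((x1 ∨ T) ∨ (T ∧ F))
  →6  (T ∧ ¬x1) ∨ ((x1 ∨ T) ∨ (T ∧ F))
  →7  ¬x1 ∨ ((x1 ∨ T) ∨ (T ∧ F))
  →8  ¬x1 ∨ (T ∨ (T ∧ F))
  →9  ¬x1 ∨ T
  →10  T

Answer: normal form = T  (in 10 steps)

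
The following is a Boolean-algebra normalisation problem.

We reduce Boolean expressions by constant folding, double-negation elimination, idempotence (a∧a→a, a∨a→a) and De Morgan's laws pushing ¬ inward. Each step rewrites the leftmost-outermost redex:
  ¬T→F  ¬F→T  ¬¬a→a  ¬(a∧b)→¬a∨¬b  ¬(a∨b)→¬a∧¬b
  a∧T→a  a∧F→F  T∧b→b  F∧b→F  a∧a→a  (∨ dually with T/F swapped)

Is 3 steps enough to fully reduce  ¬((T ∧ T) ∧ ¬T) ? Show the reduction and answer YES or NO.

Answer: NO — after 3 steps the term is ¬T ∨ ¬¬T, not yet normal

Derivation:
  start: ¬((T ∧ T) ∧ ¬T)
  [1] ¬(T ∧ T) ∨ ¬¬T
  [2] (¬T ∨ ¬T) ∨ ¬¬T
  [3] ¬T ∨ ¬¬T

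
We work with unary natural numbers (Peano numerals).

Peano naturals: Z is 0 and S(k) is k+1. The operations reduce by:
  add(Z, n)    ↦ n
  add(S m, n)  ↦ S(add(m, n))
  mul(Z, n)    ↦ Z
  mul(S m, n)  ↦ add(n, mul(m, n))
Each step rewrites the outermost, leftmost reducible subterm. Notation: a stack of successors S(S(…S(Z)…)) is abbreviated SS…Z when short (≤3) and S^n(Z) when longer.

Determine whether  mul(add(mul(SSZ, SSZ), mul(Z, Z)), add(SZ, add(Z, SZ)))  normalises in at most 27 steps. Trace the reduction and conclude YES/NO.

  start: mul(add(mul(SSZ, SSZ), mul(Z, Z)), add(SZ, add(Z, SZ)))
  [1] mul(add(add(SSZ, mul(SZ, SSZ)), mul(Z, Z)), add(SZ, add(Z, SZ)))
  [2] mul(add(S(add(SZ, mul(SZ, SSZ))), mul(Z, Z)), add(SZ, add(Z, SZ)))
  [3] mul(S(add(add(SZ, mul(SZ, SSZ)), mul(Z, Z))), add(SZ, add(Z, SZ)))
  [4] add(add(SZ, add(Z, SZ)), mul(add(add(SZ, mul(SZ, SSZ)), mul(Z, Z)), add(SZ, add(Z, SZ))))
  [5] add(S(add(Z, add(Z, SZ))), mul(add(add(SZ, mul(SZ, SSZ)), mul(Z, Z)), add(SZ, add(Z, SZ))))
  [6] S(add(add(Z, add(Z, SZ)), mul(add(add(SZ, mul(SZ, SSZ)), mul(Z, Z)), add(SZ, add(Z, SZ)))))
  [7] S(add(add(Z, SZ), mul(add(add(SZ, mul(SZ, SSZ)), mul(Z, Z)), add(SZ, add(Z, SZ)))))
  [8] S(add(SZ, mul(add(add(SZ, mul(SZ, SSZ)), mul(Z, Z)), add(SZ, add(Z, SZ)))))
  [9] S(S(add(Z, mul(add(add(SZ, mul(SZ, SSZ)), mul(Z, Z)), add(SZ, add(Z, SZ))))))
  [10] S(S(mul(add(add(SZ, mul(SZ, SSZ)), mul(Z, Z)), add(SZ, add(Z, SZ)))))
  [11] S(S(mul(add(S(add(Z, mul(SZ, SSZ))), mul(Z, Z)), add(SZ, add(Z, SZ)))))
  [12] S(S(mul(S(add(add(Z, mul(SZ, SSZ)), mul(Z, Z))), add(SZ, add(Z, SZ)))))
  [13] S(S(add(add(SZ, add(Z, SZ)), mul(add(add(Z, mul(SZ, SSZ)), mul(Z, Z)), add(SZ, add(Z, SZ))))))
  [14] S(S(add(S(add(Z, add(Z, SZ))), mul(add(add(Z, mul(SZ, SSZ)), mul(Z, Z)), add(SZ, add(Z, SZ))))))
  [15] S(S(S(add(add(Z, add(Z, SZ)), mul(add(add(Z, mul(SZ, SSZ)), mul(Z, Z)), add(SZ, add(Z, SZ)))))))
  [16] S(S(S(add(add(Z, SZ), mul(add(add(Z, mul(SZ, SSZ)), mul(Z, Z)), add(SZ, add(Z, SZ)))))))
  [17] S(S(S(add(SZ, mul(add(add(Z, mul(SZ, SSZ)), mul(Z, Z)), add(SZ, add(Z, SZ)))))))
  [18] S(S(S(S(add(Z, mul(add(add(Z, mul(SZ, SSZ)), mul(Z, Z)), add(SZ, add(Z, SZ))))))))
  [19] S(S(S(S(mul(add(add(Z, mul(SZ, SSZ)), mul(Z, Z)), add(SZ, add(Z, SZ)))))))
  [20] S(S(S(S(mul(add(mul(SZ, SSZ), mul(Z, Z)), add(SZ, add(Z, SZ)))))))
  [21] S(S(S(S(mul(add(add(SSZ, mul(Z, SSZ)), mul(Z, Z)), add(SZ, add(Z, SZ)))))))
  [22] S(S(S(S(mul(add(S(add(SZ, mul(Z, SSZ))), mul(Z, Z)), add(SZ, add(Z, SZ)))))))
  [23] S(S(S(S(mul(S(add(add(SZ, mul(Z, SSZ)), mul(Z, Z))), add(SZ, add(Z, SZ)))))))
  [24] S(S(S(S(add(add(SZ, add(Z, SZ)), mul(add(add(SZ, mul(Z, SSZ)), mul(Z, Z)), add(SZ, add(Z, SZ))))))))
  [25] S(S(S(S(add(S(add(Z, add(Z, SZ))), mul(add(add(SZ, mul(Z, SSZ)), mul(Z, Z)), add(SZ, add(Z, SZ))))))))
  [26] S(S(S(S(S(add(add(Z, add(Z, SZ)), mul(add(add(SZ, mul(Z, SSZ)), mul(Z, Z)), add(SZ, add(Z, SZ)))))))))
  [27] S(S(S(S(S(add(add(Z, SZ), mul(add(add(SZ, mul(Z, SSZ)), mul(Z, Z)), add(SZ, add(Z, SZ)))))))))

Answer: NO — after 27 steps the term is S(S(S(S(S(add(add(Z, SZ), mul(add(add(SZ, mul(Z, SSZ)), mul(Z, Z)), add(SZ, add(Z, SZ))))))))), not yet normal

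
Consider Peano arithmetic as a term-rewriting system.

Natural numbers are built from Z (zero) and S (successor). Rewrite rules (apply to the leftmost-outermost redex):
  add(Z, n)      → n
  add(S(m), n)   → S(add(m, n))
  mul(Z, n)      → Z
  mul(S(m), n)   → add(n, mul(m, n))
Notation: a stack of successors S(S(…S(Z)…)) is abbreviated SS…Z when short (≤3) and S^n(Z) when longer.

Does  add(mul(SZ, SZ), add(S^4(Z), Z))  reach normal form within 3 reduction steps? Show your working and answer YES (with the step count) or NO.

Answer: NO — after 3 steps the term is S(add(add(Z, mul(Z, SZ)), add(S^4(Z), Z))), not yet normal

Reduction:
  start: add(mul(SZ, SZ), add(S^4(Z), Z))
  [1] add(add(SZ, mul(Z, SZ)), add(S^4(Z), Z))
  [2] add(S(add(Z, mul(Z, SZ))), add(S^4(Z), Z))
  [3] S(add(add(Z, mul(Z, SZ)), add(S^4(Z), Z)))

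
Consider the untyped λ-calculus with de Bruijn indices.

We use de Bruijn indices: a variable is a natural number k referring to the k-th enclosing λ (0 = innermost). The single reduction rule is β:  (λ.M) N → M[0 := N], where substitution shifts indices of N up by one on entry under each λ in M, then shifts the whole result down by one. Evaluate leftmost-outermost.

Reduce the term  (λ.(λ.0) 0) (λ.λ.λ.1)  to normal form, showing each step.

  start: (λ.(λ.0) 0) (λ.λ.λ.1)
  step 1: (λ.0) (λ.λ.λ.1)
  step 2: λ.λ.λ.1

Answer: normal form = λ.λ.λ.1  (in 2 steps)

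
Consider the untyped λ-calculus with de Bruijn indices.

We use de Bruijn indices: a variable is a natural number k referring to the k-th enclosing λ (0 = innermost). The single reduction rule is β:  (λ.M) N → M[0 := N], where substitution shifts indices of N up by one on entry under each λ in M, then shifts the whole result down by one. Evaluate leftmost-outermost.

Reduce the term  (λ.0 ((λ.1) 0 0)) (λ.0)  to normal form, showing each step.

  start: (λ.0 ((λ.1) 0 0)) (λ.0)
  [1] (λ.0) ((λ.λ.0) (λ.0) (λ.0))
  [2] (λ.λ.0) (λ.0) (λ.0)
  [3] (λ.0) (λ.0)
  [4] λ.0

Answer: normal form = λ.0  (in 4 steps)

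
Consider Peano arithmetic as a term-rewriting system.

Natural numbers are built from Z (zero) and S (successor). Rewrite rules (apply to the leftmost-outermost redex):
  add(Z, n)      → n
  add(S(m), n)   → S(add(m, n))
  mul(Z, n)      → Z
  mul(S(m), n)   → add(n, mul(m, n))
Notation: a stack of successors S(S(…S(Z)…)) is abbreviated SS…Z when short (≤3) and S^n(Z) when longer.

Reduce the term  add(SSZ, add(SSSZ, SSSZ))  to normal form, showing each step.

  start: add(SSZ, add(SSSZ, SSSZ))
  →1  S(add(SZ, add(SSSZ, SSSZ)))
  →2  S(S(add(Z, add(SSSZ, SSSZ))))
  →3  S(S(add(SSSZ, SSSZ)))
  →4  S(S(S(add(SSZ, SSSZ))))
  →5  S(S(S(S(add(SZ, SSSZ)))))
  →6  S(S(S(S(S(add(Z, SSSZ))))))
  →7  S^8(Z)

Answer: normal form = S^8(Z)  (in 7 steps)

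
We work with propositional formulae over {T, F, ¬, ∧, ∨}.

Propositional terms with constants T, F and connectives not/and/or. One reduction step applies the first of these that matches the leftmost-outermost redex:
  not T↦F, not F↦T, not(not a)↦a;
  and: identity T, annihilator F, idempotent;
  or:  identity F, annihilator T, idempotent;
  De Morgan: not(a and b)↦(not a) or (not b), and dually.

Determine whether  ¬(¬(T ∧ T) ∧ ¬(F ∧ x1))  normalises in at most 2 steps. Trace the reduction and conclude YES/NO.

Answer: NO — after 2 steps the term is (T ∧ T) ∨ ¬¬(F ∧ x1), not yet normal

Reduction:
  start: ¬(¬(T ∧ T) ∧ ¬(F ∧ x1))
  [1] ¬¬(T ∧ T) ∨ ¬¬(F ∧ x1)
  [2] (T ∧ T) ∨ ¬¬(F ∧ x1)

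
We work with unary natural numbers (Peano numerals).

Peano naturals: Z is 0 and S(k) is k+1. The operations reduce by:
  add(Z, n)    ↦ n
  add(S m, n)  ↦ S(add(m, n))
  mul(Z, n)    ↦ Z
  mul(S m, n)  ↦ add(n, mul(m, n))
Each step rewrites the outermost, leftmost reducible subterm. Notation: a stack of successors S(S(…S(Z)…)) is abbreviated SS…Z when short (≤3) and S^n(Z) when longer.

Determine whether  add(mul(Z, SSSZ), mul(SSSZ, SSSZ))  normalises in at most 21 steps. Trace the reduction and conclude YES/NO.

Answer: YES — reaches normal form S^9(Z) in 18 ≤ 21 steps

Reduction:
  start: add(mul(Z, SSSZ), mul(SSSZ, SSSZ))
  step 1: add(Z, mul(SSSZ, SSSZ))
  step 2: mul(SSSZ, SSSZ)
  step 3: add(SSSZ, mul(SSZ, SSSZ))
  step 4: S(add(SSZ, mul(SSZ, SSSZ)))
  step 5: S(S(add(SZ, mul(SSZ, SSSZ))))
  step 6: S(S(S(add(Z, mul(SSZ, SSSZ)))))
  step 7: S(S(S(mul(SSZ, SSSZ))))
  step 8: S(S(S(add(SSSZ, mul(SZ, SSSZ)))))
  step 9: S(S(S(S(add(SSZ, mul(SZ, SSSZ))))))
  step 10: S(S(S(S(S(add(SZ, mul(SZ, SSSZ)))))))
  step 11: S(S(S(S(S(S(add(Z, mul(SZ, SSSZ))))))))
  step 12: S(S(S(S(S(S(mul(SZ, SSSZ)))))))
  step 13: S(S(S(S(S(S(add(SSSZ, mul(Z, SSSZ))))))))
  step 14: S(S(S(S(S(S(S(add(SSZ, mul(Z, SSSZ)))))))))
  step 15: S(S(S(S(S(S(S(S(add(SZ, mul(Z, SSSZ))))))))))
  step 16: S(S(S(S(S(S(S(S(S(add(Z, mul(Z, SSSZ)))))))))))
  step 17: S(S(S(S(S(S(S(S(S(mul(Z, SSSZ))))))))))
  step 18: S^9(Z)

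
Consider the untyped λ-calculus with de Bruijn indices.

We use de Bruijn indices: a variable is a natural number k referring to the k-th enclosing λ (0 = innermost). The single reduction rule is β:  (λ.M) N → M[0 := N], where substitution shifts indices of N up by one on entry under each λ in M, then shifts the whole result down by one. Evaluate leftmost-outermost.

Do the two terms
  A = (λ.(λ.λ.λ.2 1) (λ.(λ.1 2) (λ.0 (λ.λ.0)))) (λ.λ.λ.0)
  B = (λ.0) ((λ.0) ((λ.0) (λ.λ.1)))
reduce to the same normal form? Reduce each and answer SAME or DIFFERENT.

Answer: DIFFERENT — A ⇓ λ.λ.1 (λ.λ.λ.0), B ⇓ λ.λ.1

Derivation:
Term A:
  start: (λ.(λ.λ.λ.2 1) (λ.(λ.1 2) (λ.0 (λ.λ.0)))) (λ.λ.λ.0)
  →1  (λ.λ.λ.2 1) (λ.(λ.1 (λ.λ.λ.0)) (λ.0 (λ.λ.0)))
  →2  λ.λ.(λ.(λ.1 (λ.λ.λ.0)) (λ.0 (λ.λ.0))) 1
  →3  λ.λ.(λ.2 (λ.λ.λ.0)) (λ.0 (λ.λ.0))
  →4  λ.λ.1 (λ.λ.λ.0)

Term B:
  start: (λ.0) ((λ.0) ((λ.0) (λ.λ.1)))
  →1  (λ.0) ((λ.0) (λ.λ.1))
  →2  (λ.0) (λ.λ.1)
  →3  λ.λ.1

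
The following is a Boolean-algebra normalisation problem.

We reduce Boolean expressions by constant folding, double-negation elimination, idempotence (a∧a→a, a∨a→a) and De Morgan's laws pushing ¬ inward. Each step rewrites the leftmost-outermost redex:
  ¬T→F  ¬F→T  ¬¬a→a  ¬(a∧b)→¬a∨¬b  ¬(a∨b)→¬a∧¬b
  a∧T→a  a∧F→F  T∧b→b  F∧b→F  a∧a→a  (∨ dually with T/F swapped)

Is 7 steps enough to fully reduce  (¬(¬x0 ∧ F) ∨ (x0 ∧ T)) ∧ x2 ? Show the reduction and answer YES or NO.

  start: (¬(¬x0 ∧ F) ∨ (x0 ∧ T)) ∧ x2
  →1  ((¬¬x0 ∨ ¬F) ∨ (x0 ∧ T)) ∧ x2
  →2  ((x0 ∨ ¬F) ∨ (x0 ∧ T)) ∧ x2
  →3  ((x0 ∨ T) ∨ (x0 ∧ T)) ∧ x2
  →4  (T ∨ (x0 ∧ T)) ∧ x2
  →5  T ∧ x2
  →6  x2

Answer: YES — reaches normal form x2 in 6 ≤ 7 steps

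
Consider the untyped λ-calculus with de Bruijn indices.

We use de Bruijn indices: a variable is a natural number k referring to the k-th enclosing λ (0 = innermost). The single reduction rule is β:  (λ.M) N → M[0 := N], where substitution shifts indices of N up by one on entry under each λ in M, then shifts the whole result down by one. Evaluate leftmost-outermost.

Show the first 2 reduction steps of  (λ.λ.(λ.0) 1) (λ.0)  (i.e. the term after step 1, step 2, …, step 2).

  start: (λ.λ.(λ.0) 1) (λ.0)
  →1  λ.(λ.0) (λ.0)
  →2  λ.λ.0

Answer: after 2 steps: λ.λ.0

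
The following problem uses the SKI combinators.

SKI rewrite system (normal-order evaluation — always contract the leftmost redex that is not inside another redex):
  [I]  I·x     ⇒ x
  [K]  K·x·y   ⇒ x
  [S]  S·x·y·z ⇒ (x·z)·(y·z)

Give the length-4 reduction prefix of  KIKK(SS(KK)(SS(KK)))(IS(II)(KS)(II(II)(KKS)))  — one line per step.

Answer: after 4 steps: S(SS(KK))(KK(SS(KK)))

Reduction:
  start: KIKK(SS(KK)(SS(KK)))(IS(II)(KS)(II(II)(KKS)))
  step 1: IK(SS(KK)(SS(KK)))(IS(II)(KS)(II(II)(KKS)))
  step 2: K(SS(KK)(SS(KK)))(IS(II)(KS)(II(II)(KKS)))
  step 3: SS(KK)(SS(KK))
  step 4: S(SS(KK))(KK(SS(KK)))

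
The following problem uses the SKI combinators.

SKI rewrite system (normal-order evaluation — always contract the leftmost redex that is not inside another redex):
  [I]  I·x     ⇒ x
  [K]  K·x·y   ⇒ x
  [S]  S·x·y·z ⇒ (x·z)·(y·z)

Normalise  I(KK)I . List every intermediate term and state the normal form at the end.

  start: I(KK)I
  [1] KKI
  [2] K

Answer: normal form = K  (in 2 steps)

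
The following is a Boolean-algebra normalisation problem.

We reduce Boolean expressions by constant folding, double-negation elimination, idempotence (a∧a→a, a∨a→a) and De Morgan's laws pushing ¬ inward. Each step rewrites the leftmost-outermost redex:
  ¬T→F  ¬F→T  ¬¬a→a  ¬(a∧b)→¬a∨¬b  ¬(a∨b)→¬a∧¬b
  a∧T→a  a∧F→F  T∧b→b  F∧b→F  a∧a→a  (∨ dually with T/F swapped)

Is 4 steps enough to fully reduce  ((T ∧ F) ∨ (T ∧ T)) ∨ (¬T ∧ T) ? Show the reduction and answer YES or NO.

Answer: YES — reaches normal form T in 4 ≤ 4 steps

Derivation:
  start: ((T ∧ F) ∨ (T ∧ T)) ∨ (¬T ∧ T)
  step 1: (F ∨ (T ∧ T)) ∨ (¬T ∧ T)
  step 2: (T ∧ T) ∨ (¬T ∧ T)
  step 3: T ∨ (¬T ∧ T)
  step 4: T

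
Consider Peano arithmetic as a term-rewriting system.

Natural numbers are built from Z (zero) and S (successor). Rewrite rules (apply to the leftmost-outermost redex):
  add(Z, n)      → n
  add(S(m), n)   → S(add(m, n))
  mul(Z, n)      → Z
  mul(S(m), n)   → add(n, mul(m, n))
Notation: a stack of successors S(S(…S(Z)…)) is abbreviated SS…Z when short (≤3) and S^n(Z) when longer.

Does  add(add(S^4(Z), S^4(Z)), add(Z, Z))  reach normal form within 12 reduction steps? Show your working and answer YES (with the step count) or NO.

Answer: NO — after 12 steps the term is S(S(S(S(S(S(S(add(SZ, add(Z, Z))))))))), not yet normal

Reduction:
  start: add(add(S^4(Z), S^4(Z)), add(Z, Z))
  →1  add(S(add(SSSZ, S^4(Z))), add(Z, Z))
  →2  S(add(add(SSSZ, S^4(Z)), add(Z, Z)))
  →3  S(add(S(add(SSZ, S^4(Z))), add(Z, Z)))
  →4  S(S(add(add(SSZ, S^4(Z)), add(Z, Z))))
  →5  S(S(add(S(add(SZ, S^4(Z))), add(Z, Z))))
  →6  S(S(S(add(add(SZ, S^4(Z)), add(Z, Z)))))
  →7  S(S(S(add(S(add(Z, S^4(Z))), add(Z, Z)))))
  →8  S(S(S(S(add(add(Z, S^4(Z)), add(Z, Z))))))
  →9  S(S(S(S(add(S^4(Z), add(Z, Z))))))
  →10  S(S(S(S(S(add(SSSZ, add(Z, Z)))))))
  →11  S(S(S(S(S(S(add(SSZ, add(Z, Z))))))))
  →12  S(S(S(S(S(S(S(add(SZ, add(Z, Z)))))))))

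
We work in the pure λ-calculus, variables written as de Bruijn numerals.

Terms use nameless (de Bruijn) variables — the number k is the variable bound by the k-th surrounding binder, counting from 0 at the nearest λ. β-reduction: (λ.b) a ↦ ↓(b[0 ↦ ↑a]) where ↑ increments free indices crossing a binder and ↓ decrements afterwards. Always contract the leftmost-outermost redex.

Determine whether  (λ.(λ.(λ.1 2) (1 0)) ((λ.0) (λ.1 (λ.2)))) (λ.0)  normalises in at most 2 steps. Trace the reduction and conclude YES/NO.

Answer: NO — after 2 steps the term is (λ.(λ.0) (λ.(λ.0) (λ.λ.0)) (λ.0)) ((λ.0) ((λ.0) (λ.(λ.0) (λ.λ.0)))), not yet normal

Working:
  start: (λ.(λ.(λ.1 2) (1 0)) ((λ.0) (λ.1 (λ.2)))) (λ.0)
  step 1: (λ.(λ.1 (λ.0)) ((λ.0) 0)) ((λ.0) (λ.(λ.0) (λ.λ.0)))
  step 2: (λ.(λ.0) (λ.(λ.0) (λ.λ.0)) (λ.0)) ((λ.0) ((λ.0) (λ.(λ.0) (λ.λ.0))))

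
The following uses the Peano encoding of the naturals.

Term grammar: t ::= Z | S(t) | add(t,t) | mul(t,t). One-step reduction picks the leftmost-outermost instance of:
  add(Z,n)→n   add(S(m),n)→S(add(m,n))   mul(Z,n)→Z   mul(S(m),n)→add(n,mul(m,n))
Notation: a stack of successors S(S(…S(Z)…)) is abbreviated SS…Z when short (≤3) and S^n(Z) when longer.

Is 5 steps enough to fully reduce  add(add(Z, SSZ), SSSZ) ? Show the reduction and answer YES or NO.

Answer: YES — reaches normal form S^5(Z) in 4 ≤ 5 steps

Working:
  start: add(add(Z, SSZ), SSSZ)
  [1] add(SSZ, SSSZ)
  [2] S(add(SZ, SSSZ))
  [3] S(S(add(Z, SSSZ)))
  [4] S^5(Z)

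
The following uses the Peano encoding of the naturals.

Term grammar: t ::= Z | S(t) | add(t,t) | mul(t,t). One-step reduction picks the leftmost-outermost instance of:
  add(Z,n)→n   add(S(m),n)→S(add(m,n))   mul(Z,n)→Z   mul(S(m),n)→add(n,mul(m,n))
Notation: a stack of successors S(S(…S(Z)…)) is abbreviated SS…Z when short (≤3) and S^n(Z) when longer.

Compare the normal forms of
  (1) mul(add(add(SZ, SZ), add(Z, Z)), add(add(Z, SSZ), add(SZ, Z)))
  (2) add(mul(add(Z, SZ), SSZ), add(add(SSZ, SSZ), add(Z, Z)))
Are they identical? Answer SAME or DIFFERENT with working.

Term A:
  start: mul(add(add(SZ, SZ), add(Z, Z)), add(add(Z, SSZ), add(SZ, Z)))
  [1] mul(add(S(add(Z, SZ)), add(Z, Z)), add(add(Z, SSZ), add(SZ, Z)))
  [2] mul(S(add(add(Z, SZ), add(Z, Z))), add(add(Z, SSZ), add(SZ, Z)))
  [3] add(add(add(Z, SSZ), add(SZ, Z)), mul(add(add(Z, SZ), add(Z, Z)), add(add(Z, SSZ), add(SZ, Z))))
  [4] add(add(SSZ, add(SZ, Z)), mul(add(add(Z, SZ), add(Z, Z)), add(add(Z, SSZ), add(SZ, Z))))
  [5] add(S(add(SZ, add(SZ, Z))), mul(add(add(Z, SZ), add(Z, Z)), add(add(Z, SSZ), add(SZ, Z))))
  [6] S(add(add(SZ, add(SZ, Z)), mul(add(add(Z, SZ), add(Z, Z)), add(add(Z, SSZ), add(SZ, Z)))))
  [7] S(add(S(add(Z, add(SZ, Z))), mul(add(add(Z, SZ), add(Z, Z)), add(add(Z, SSZ), add(SZ, Z)))))
  [8] S(S(add(add(Z, add(SZ, Z)), mul(add(add(Z, SZ), add(Z, Z)), add(add(Z, SSZ), add(SZ, Z))))))
  [9] S(S(add(add(SZ, Z), mul(add(add(Z, SZ), add(Z, Z)), add(add(Z, SSZ), add(SZ, Z))))))
  [10] S(S(add(S(add(Z, Z)), mul(add(add(Z, SZ), add(Z, Z)), add(add(Z, SSZ), add(SZ, Z))))))
  [11] S(S(S(add(add(Z, Z), mul(add(add(Z, SZ), add(Z, Z)), add(add(Z, SSZ), add(SZ, Z)))))))
  [12] S(S(S(add(Z, mul(add(add(Z, SZ), add(Z, Z)), add(add(Z, SSZ), add(SZ, Z)))))))
  [13] S(S(S(mul(add(add(Z, SZ), add(Z, Z)), add(add(Z, SSZ), add(SZ, Z))))))
  [14] S(S(S(mul(add(SZ, add(Z, Z)), add(add(Z, SSZ), add(SZ, Z))))))
  [15] S(S(S(mul(S(add(Z, add(Z, Z))), add(add(Z, SSZ), add(SZ, Z))))))
  [16] S(S(S(add(add(add(Z, SSZ), add(SZ, Z)), mul(add(Z, add(Z, Z)), add(add(Z, SSZ), add(SZ, Z)))))))
  [17] S(S(S(add(add(SSZ, add(SZ, Z)), mul(add(Z, add(Z, Z)), add(add(Z, SSZ), add(SZ, Z)))))))
  [18] S(S(S(add(S(add(SZ, add(SZ, Z))), mul(add(Z, add(Z, Z)), add(add(Z, SSZ), add(SZ, Z)))))))
  [19] S(S(S(S(add(add(SZ, add(SZ, Z)), mul(add(Z, add(Z, Z)), add(add(Z, SSZ), add(SZ, Z))))))))
  [20] S(S(S(S(add(S(add(Z, add(SZ, Z))), mul(add(Z, add(Z, Z)), add(add(Z, SSZ), add(SZ, Z))))))))
  [21] S(S(S(S(S(add(add(Z, add(SZ, Z)), mul(add(Z, add(Z, Z)), add(add(Z, SSZ), add(SZ, Z)))))))))
  [22] S(S(S(S(S(add(add(SZ, Z), mul(add(Z, add(Z, Z)), add(add(Z, SSZ), add(SZ, Z)))))))))
  [23] S(S(S(S(S(add(S(add(Z, Z)), mul(add(Z, add(Z, Z)), add(add(Z, SSZ), add(SZ, Z)))))))))
  [24] S(S(S(S(S(S(add(add(Z, Z), mul(add(Z, add(Z, Z)), add(add(Z, SSZ), add(SZ, Z))))))))))
  [25] S(S(S(S(S(S(add(Z, mul(add(Z, add(Z, Z)), add(add(Z, SSZ), add(SZ, Z))))))))))
  [26] S(S(S(S(S(S(mul(add(Z, add(Z, Z)), add(add(Z, SSZ), add(SZ, Z)))))))))
  [27] S(S(S(S(S(S(mul(add(Z, Z), add(add(Z, SSZ), add(SZ, Z)))))))))
  [28] S(S(S(S(S(S(mul(Z, add(add(Z, SSZ), add(SZ, Z)))))))))
  [29] S^6(Z)

Term B:
  start: add(mul(add(Z, SZ), SSZ), add(add(SSZ, SSZ), add(Z, Z)))
  [1] add(mul(SZ, SSZ), add(add(SSZ, SSZ), add(Z, Z)))
  [2] add(add(SSZ, mul(Z, SSZ)), add(add(SSZ, SSZ), add(Z, Z)))
  [3] add(S(add(SZ, mul(Z, SSZ))), add(add(SSZ, SSZ), add(Z, Z)))
  [4] S(add(add(SZ, mul(Z, SSZ)), add(add(SSZ, SSZ), add(Z, Z))))
  [5] S(add(S(add(Z, mul(Z, SSZ))), add(add(SSZ, SSZ), add(Z, Z))))
  [6] S(S(add(add(Z, mul(Z, SSZ)), add(add(SSZ, SSZ), add(Z, Z)))))
  [7] S(S(add(mul(Z, SSZ), add(add(SSZ, SSZ), add(Z, Z)))))
  [8] S(S(add(Z, add(add(SSZ, SSZ), add(Z, Z)))))
  [9] S(S(add(add(SSZ, SSZ), add(Z, Z))))
  [10] S(S(add(S(add(SZ, SSZ)), add(Z, Z))))
  [11] S(S(S(add(add(SZ, SSZ), add(Z, Z)))))
  [12] S(S(S(add(S(add(Z, SSZ)), add(Z, Z)))))
  [13] S(S(S(S(add(add(Z, SSZ), add(Z, Z))))))
  [14] S(S(S(S(add(SSZ, add(Z, Z))))))
  [15] S(S(S(S(S(add(SZ, add(Z, Z)))))))
  [16] S(S(S(S(S(S(add(Z, add(Z, Z))))))))
  [17] S(S(S(S(S(S(add(Z, Z)))))))
  [18] S^6(Z)

Answer: SAME — A ⇓ S^6(Z), B ⇓ S^6(Z)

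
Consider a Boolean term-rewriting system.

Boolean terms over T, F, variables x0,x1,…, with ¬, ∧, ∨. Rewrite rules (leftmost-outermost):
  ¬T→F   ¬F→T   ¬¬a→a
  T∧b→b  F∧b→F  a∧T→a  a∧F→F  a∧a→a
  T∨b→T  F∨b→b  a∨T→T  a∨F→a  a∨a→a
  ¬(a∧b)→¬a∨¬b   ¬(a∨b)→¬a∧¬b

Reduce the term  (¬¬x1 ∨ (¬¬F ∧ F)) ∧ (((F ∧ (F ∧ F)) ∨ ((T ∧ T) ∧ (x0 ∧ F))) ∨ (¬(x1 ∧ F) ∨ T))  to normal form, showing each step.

Answer: normal form = x1  (in 11 steps)

Derivation:
  start: (¬¬x1 ∨ (¬¬F ∧ F)) ∧ (((F ∧ (F ∧ F)) ∨ ((T ∧ T) ∧ (x0 ∧ F))) ∨ (¬(x1 ∧ F) ∨ T))
  →1  (x1 ∨ (¬¬F ∧ F)) ∧ (((F ∧ (F ∧ F)) ∨ ((T ∧ T) ∧ (x0 ∧ F))) ∨ (¬(x1 ∧ F) ∨ T))
  →2  (x1 ∨ F) ∧ (((F ∧ (F ∧ F)) ∨ ((T ∧ T) ∧ (x0 ∧ F))) ∨ (¬(x1 ∧ F) ∨ T))
  →3  x1 ∧ (((F ∧ (F ∧ F)) ∨ ((T ∧ T) ∧ (x0 ∧ F))) ∨ (¬(x1 ∧ F) ∨ T))
  →4  x1 ∧ ((F ∨ ((T ∧ T) ∧ (x0 ∧ F))) ∨ (¬(x1 ∧ F) ∨ T))
  →5  x1 ∧ (((T ∧ T) ∧ (x0 ∧ F)) ∨ (¬(x1 ∧ F) ∨ T))
  →6  x1 ∧ ((T ∧ (x0 ∧ F)) ∨ (¬(x1 ∧ F) ∨ T))
  →7  x1 ∧ ((x0 ∧ F) ∨ (¬(x1 ∧ F) ∨ T))
  →8  x1 ∧ (F ∨ (¬(x1 ∧ F) ∨ T))
  →9  x1 ∧ (¬(x1 ∧ F) ∨ T)
  →10  x1 ∧ T
  →11  x1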